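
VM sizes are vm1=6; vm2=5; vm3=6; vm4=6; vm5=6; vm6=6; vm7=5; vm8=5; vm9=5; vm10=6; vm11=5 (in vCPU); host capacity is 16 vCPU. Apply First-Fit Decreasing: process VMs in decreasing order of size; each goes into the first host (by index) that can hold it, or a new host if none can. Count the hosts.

5

Sorted descending: 6, 6, 6, 6, 6, 6, 5, 5, 5, 5, 5.
host 1: place 6 vCPU, 10 vCPU left
host 1: place 6 vCPU, 4 vCPU left
host 2: place 6 vCPU, 10 vCPU left
host 2: place 6 vCPU, 4 vCPU left
host 3: place 6 vCPU, 10 vCPU left
host 3: place 6 vCPU, 4 vCPU left
host 4: place 5 vCPU, 11 vCPU left
host 4: place 5 vCPU, 6 vCPU left
host 4: place 5 vCPU, 1 vCPU left
host 5: place 5 vCPU, 11 vCPU left
host 5: place 5 vCPU, 6 vCPU left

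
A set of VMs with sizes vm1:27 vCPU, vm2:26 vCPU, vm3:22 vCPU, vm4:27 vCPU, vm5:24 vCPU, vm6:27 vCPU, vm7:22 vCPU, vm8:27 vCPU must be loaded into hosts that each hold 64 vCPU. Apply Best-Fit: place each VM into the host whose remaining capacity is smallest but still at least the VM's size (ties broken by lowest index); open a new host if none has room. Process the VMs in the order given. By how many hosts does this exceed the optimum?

0

Best-Fit: [27,26] [22,27] [24,27] [22,27] → 4 hosts.
Total size 202 vCPU; any packing needs at least ⌈202/64⌉ = 4 hosts.
So 4 is already optimal.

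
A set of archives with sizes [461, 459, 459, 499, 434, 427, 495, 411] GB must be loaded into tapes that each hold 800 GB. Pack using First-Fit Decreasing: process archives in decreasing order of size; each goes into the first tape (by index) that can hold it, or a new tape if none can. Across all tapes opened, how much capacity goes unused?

2755

Sorted descending: 499, 495, 461, 459, 459, 434, 427, 411.
499 GB → tape 1 (remaining 301 GB)
495 GB → tape 2 (remaining 305 GB)
461 GB → tape 3 (remaining 339 GB)
459 GB → tape 4 (remaining 341 GB)
459 GB → tape 5 (remaining 341 GB)
434 GB → tape 6 (remaining 366 GB)
427 GB → tape 7 (remaining 373 GB)
411 GB → tape 8 (remaining 389 GB)
8 tapes × 800 GB = 6400 GB; used 3645 GB; unused 2755 GB.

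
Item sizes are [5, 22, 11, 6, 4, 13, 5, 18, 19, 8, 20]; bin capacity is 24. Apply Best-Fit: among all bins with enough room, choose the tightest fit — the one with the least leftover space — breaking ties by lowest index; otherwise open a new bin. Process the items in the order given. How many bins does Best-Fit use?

Put 5 in bin 1; 19 remain.
Put 22 in bin 2; 2 remain.
Put 11 in bin 1; 8 remain.
Put 6 in bin 1; 2 remain.
Put 4 in bin 3; 20 remain.
Put 13 in bin 3; 7 remain.
Put 5 in bin 3; 2 remain.
Put 18 in bin 4; 6 remain.
Put 19 in bin 5; 5 remain.
Put 8 in bin 6; 16 remain.
Put 20 in bin 7; 4 remain.
Final bins: [5,11,6] [22] [4,13,5] [18] [19] [8] [20].

7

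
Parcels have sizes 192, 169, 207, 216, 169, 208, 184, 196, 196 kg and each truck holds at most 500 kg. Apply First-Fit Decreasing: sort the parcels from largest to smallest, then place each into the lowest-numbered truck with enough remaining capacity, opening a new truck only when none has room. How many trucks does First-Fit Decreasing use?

Sorted descending: 216, 208, 207, 196, 196, 192, 184, 169, 169.
truck 1: place 216 kg, 284 kg left
truck 1: place 208 kg, 76 kg left
truck 2: place 207 kg, 293 kg left
truck 2: place 196 kg, 97 kg left
truck 3: place 196 kg, 304 kg left
truck 3: place 192 kg, 112 kg left
truck 4: place 184 kg, 316 kg left
truck 4: place 169 kg, 147 kg left
truck 5: place 169 kg, 331 kg left

5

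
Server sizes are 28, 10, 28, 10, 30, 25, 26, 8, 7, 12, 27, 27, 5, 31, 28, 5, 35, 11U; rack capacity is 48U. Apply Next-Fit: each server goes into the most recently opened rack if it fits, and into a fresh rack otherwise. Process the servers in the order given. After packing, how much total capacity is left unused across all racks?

127

rack 1: place 28U, 20U left
rack 1: place 10U, 10U left
rack 2: place 28U, 20U left
rack 2: place 10U, 10U left
rack 3: place 30U, 18U left
rack 4: place 25U, 23U left
rack 5: place 26U, 22U left
rack 5: place 8U, 14U left
rack 5: place 7U, 7U left
rack 6: place 12U, 36U left
rack 6: place 27U, 9U left
rack 7: place 27U, 21U left
rack 7: place 5U, 16U left
rack 8: place 31U, 17U left
rack 9: place 28U, 20U left
rack 9: place 5U, 15U left
rack 10: place 35U, 13U left
rack 10: place 11U, 2U left
10 racks × 48U = 480U; used 353U; unused 127U.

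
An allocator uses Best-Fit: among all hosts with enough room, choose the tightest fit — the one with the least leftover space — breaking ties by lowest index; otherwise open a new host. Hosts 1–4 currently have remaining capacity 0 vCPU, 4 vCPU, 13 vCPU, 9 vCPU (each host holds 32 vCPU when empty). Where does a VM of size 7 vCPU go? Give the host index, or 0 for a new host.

Hosts with room: host 3 (13 vCPU), host 4 (9 vCPU).
Tightest fit is host 4 with 9 vCPU free.

4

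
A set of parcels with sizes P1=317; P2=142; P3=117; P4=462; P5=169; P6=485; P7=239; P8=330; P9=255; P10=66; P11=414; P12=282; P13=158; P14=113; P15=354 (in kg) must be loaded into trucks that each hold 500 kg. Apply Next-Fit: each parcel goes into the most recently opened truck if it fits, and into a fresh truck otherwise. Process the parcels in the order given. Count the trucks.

P1 (317 kg) → truck 1 (remaining 183 kg)
P2 (142 kg) → truck 1 (remaining 41 kg)
P3 (117 kg) → truck 2 (remaining 383 kg)
P4 (462 kg) → truck 3 (remaining 38 kg)
P5 (169 kg) → truck 4 (remaining 331 kg)
P6 (485 kg) → truck 5 (remaining 15 kg)
P7 (239 kg) → truck 6 (remaining 261 kg)
P8 (330 kg) → truck 7 (remaining 170 kg)
P9 (255 kg) → truck 8 (remaining 245 kg)
P10 (66 kg) → truck 8 (remaining 179 kg)
P11 (414 kg) → truck 9 (remaining 86 kg)
P12 (282 kg) → truck 10 (remaining 218 kg)
P13 (158 kg) → truck 10 (remaining 60 kg)
P14 (113 kg) → truck 11 (remaining 387 kg)
P15 (354 kg) → truck 11 (remaining 33 kg)
Final trucks: [317,142] [117] [462] [169] [485] [239] [330] [255,66] [414] [282,158] [113,354].

11 trucks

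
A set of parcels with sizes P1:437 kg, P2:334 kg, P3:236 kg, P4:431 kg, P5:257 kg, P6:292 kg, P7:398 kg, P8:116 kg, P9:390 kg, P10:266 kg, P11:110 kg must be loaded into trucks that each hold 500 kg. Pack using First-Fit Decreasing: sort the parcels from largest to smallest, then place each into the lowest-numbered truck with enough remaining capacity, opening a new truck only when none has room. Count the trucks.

Sorted descending: 437, 431, 398, 390, 334, 292, 266, 257, 236, 116, 110.
437 kg → truck 1 (remaining 63 kg)
431 kg → truck 2 (remaining 69 kg)
398 kg → truck 3 (remaining 102 kg)
390 kg → truck 4 (remaining 110 kg)
334 kg → truck 5 (remaining 166 kg)
292 kg → truck 6 (remaining 208 kg)
266 kg → truck 7 (remaining 234 kg)
257 kg → truck 8 (remaining 243 kg)
236 kg → truck 8 (remaining 7 kg)
116 kg → truck 5 (remaining 50 kg)
110 kg → truck 4 (remaining 0 kg)

8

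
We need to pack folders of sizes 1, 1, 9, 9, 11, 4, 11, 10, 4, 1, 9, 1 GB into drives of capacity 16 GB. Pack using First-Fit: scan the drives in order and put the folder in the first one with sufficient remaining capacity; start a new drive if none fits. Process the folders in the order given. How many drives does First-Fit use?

6 drives

drive 1: place 1 GB, 15 GB left
drive 1: place 1 GB, 14 GB left
drive 1: place 9 GB, 5 GB left
drive 2: place 9 GB, 7 GB left
drive 3: place 11 GB, 5 GB left
drive 1: place 4 GB, 1 GB left
drive 4: place 11 GB, 5 GB left
drive 5: place 10 GB, 6 GB left
drive 2: place 4 GB, 3 GB left
drive 1: place 1 GB, 0 GB left
drive 6: place 9 GB, 7 GB left
drive 2: place 1 GB, 2 GB left
Final drives: [1,1,9,4,1] [9,4,1] [11] [11] [10] [9].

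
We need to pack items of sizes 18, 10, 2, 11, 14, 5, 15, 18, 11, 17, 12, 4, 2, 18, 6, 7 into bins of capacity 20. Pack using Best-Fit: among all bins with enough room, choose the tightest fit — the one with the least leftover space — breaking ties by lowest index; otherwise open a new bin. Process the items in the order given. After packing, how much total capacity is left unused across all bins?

30

Put 18 in bin 1; 2 remain.
Put 10 in bin 2; 10 remain.
Put 2 in bin 1; 0 remain.
Put 11 in bin 3; 9 remain.
Put 14 in bin 4; 6 remain.
Put 5 in bin 4; 1 remain.
Put 15 in bin 5; 5 remain.
Put 18 in bin 6; 2 remain.
Put 11 in bin 7; 9 remain.
Put 17 in bin 8; 3 remain.
Put 12 in bin 9; 8 remain.
Put 4 in bin 5; 1 remain.
Put 2 in bin 6; 0 remain.
Put 18 in bin 10; 2 remain.
Put 6 in bin 9; 2 remain.
Put 7 in bin 3; 2 remain.
10 bins × 20 = 200; used 170; unused 30.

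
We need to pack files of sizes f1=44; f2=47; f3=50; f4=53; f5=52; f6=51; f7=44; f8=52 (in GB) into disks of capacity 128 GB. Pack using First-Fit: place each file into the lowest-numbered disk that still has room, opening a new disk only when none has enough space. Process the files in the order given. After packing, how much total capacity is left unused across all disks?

Put f1 (44 GB) in disk 1; 84 GB remain.
Put f2 (47 GB) in disk 1; 37 GB remain.
Put f3 (50 GB) in disk 2; 78 GB remain.
Put f4 (53 GB) in disk 2; 25 GB remain.
Put f5 (52 GB) in disk 3; 76 GB remain.
Put f6 (51 GB) in disk 3; 25 GB remain.
Put f7 (44 GB) in disk 4; 84 GB remain.
Put f8 (52 GB) in disk 4; 32 GB remain.
4 disks × 128 GB = 512 GB; used 393 GB; unused 119 GB.

119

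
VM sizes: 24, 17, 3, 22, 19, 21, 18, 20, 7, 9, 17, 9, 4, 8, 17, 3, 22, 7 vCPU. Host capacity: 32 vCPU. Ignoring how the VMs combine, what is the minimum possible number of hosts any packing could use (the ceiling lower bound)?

8 hosts

Total size = 24 + 17 + 3 + 22 + 19 + 21 + 18 + 20 + 7 + 9 + 17 + 9 + 4 + 8 + 17 + 3 + 22 + 7 = 247 vCPU.
⌈247 / 32⌉ = 8.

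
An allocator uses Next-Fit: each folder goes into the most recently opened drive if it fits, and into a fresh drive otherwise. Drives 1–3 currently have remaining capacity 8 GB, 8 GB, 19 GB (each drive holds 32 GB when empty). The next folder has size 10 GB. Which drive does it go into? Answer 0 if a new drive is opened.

Next-Fit only looks at drive 3, which has 19 GB free.
10 GB fits there.

3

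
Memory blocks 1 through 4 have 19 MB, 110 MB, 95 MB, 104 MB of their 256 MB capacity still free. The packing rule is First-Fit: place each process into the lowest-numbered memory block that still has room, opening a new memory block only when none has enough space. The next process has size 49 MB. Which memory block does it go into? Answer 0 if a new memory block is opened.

Memory blocks with room: memory block 2 (110 MB), memory block 3 (95 MB), memory block 4 (104 MB).
The first with room is memory block 2.

2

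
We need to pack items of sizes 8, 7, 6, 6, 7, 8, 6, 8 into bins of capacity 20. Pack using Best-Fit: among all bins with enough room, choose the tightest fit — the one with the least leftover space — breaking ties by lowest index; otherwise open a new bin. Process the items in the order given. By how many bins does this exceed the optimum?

Best-Fit: [8,7] [6,6,7] [8,6] [8] → 4 bins.
Total size 56; any packing needs at least ⌈56/20⌉ = 3 bins.
An optimal packing achieves that bound: [8,8] [8,6,6] [7,7,6] → 3 bins.
Excess: 4 − 3 = 1.

1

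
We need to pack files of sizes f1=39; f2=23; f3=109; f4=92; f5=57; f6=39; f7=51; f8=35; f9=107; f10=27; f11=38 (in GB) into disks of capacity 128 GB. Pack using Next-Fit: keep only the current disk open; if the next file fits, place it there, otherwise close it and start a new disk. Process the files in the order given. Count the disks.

7 disks

Put f1 (39 GB) in disk 1; 89 GB remain.
Put f2 (23 GB) in disk 1; 66 GB remain.
Put f3 (109 GB) in disk 2; 19 GB remain.
Put f4 (92 GB) in disk 3; 36 GB remain.
Put f5 (57 GB) in disk 4; 71 GB remain.
Put f6 (39 GB) in disk 4; 32 GB remain.
Put f7 (51 GB) in disk 5; 77 GB remain.
Put f8 (35 GB) in disk 5; 42 GB remain.
Put f9 (107 GB) in disk 6; 21 GB remain.
Put f10 (27 GB) in disk 7; 101 GB remain.
Put f11 (38 GB) in disk 7; 63 GB remain.
Final disks: [39,23] [109] [92] [57,39] [51,35] [107] [27,38].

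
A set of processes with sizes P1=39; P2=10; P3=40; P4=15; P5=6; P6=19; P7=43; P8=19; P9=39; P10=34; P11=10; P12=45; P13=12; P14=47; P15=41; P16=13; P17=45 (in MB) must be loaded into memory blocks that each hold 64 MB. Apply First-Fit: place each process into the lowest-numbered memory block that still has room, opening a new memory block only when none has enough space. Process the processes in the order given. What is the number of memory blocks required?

Put P1 (39 MB) in memory block 1; 25 MB remain.
Put P2 (10 MB) in memory block 1; 15 MB remain.
Put P3 (40 MB) in memory block 2; 24 MB remain.
Put P4 (15 MB) in memory block 1; 0 MB remain.
Put P5 (6 MB) in memory block 2; 18 MB remain.
Put P6 (19 MB) in memory block 3; 45 MB remain.
Put P7 (43 MB) in memory block 3; 2 MB remain.
Put P8 (19 MB) in memory block 4; 45 MB remain.
Put P9 (39 MB) in memory block 4; 6 MB remain.
Put P10 (34 MB) in memory block 5; 30 MB remain.
Put P11 (10 MB) in memory block 2; 8 MB remain.
Put P12 (45 MB) in memory block 6; 19 MB remain.
Put P13 (12 MB) in memory block 5; 18 MB remain.
Put P14 (47 MB) in memory block 7; 17 MB remain.
Put P15 (41 MB) in memory block 8; 23 MB remain.
Put P16 (13 MB) in memory block 5; 5 MB remain.
Put P17 (45 MB) in memory block 9; 19 MB remain.
Final memory blocks: [39,10,15] [40,6,10] [19,43] [19,39] [34,12,13] [45] [47] [41] [45].

9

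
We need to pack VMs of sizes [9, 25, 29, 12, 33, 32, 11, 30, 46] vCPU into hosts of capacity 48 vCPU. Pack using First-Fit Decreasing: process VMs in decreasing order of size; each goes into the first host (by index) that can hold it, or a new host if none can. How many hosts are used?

Sorted descending: 46, 33, 32, 30, 29, 25, 12, 11, 9.
Put 46 vCPU in host 1; 2 vCPU remain.
Put 33 vCPU in host 2; 15 vCPU remain.
Put 32 vCPU in host 3; 16 vCPU remain.
Put 30 vCPU in host 4; 18 vCPU remain.
Put 29 vCPU in host 5; 19 vCPU remain.
Put 25 vCPU in host 6; 23 vCPU remain.
Put 12 vCPU in host 2; 3 vCPU remain.
Put 11 vCPU in host 3; 5 vCPU remain.
Put 9 vCPU in host 4; 9 vCPU remain.
Final hosts: [46] [33,12] [32,11] [30,9] [29] [25].

6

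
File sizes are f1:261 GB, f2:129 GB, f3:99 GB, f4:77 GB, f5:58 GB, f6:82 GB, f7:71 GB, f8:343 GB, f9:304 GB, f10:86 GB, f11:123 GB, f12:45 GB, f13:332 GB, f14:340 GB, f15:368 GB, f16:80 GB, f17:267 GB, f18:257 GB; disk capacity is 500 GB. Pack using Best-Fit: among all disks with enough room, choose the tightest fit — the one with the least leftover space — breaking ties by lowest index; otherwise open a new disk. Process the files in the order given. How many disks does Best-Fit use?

disk 1: place f1 (261 GB), 239 GB left
disk 1: place f2 (129 GB), 110 GB left
disk 1: place f3 (99 GB), 11 GB left
disk 2: place f4 (77 GB), 423 GB left
disk 2: place f5 (58 GB), 365 GB left
disk 2: place f6 (82 GB), 283 GB left
disk 2: place f7 (71 GB), 212 GB left
disk 3: place f8 (343 GB), 157 GB left
disk 4: place f9 (304 GB), 196 GB left
disk 3: place f10 (86 GB), 71 GB left
disk 4: place f11 (123 GB), 73 GB left
disk 3: place f12 (45 GB), 26 GB left
disk 5: place f13 (332 GB), 168 GB left
disk 6: place f14 (340 GB), 160 GB left
disk 7: place f15 (368 GB), 132 GB left
disk 7: place f16 (80 GB), 52 GB left
disk 8: place f17 (267 GB), 233 GB left
disk 9: place f18 (257 GB), 243 GB left

9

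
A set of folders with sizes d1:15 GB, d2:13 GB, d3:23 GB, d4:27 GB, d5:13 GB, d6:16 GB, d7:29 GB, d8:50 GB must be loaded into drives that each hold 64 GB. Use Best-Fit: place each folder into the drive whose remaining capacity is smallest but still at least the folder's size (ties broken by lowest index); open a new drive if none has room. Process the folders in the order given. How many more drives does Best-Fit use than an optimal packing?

1

Best-Fit: [15,13,23,13] [27,16] [29] [50] → 4 drives.
Total size 186 GB; any packing needs at least ⌈186/64⌉ = 3 drives.
An optimal packing achieves that bound: [50,13] [29,16,15] [27,23,13] → 3 drives.
Excess: 4 − 3 = 1.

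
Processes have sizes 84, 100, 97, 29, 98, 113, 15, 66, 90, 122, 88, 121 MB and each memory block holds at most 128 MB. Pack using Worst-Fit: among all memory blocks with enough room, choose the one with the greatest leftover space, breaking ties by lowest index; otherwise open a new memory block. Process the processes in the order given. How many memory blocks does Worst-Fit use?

84 MB → memory block 1 (remaining 44 MB)
100 MB → memory block 2 (remaining 28 MB)
97 MB → memory block 3 (remaining 31 MB)
29 MB → memory block 1 (remaining 15 MB)
98 MB → memory block 4 (remaining 30 MB)
113 MB → memory block 5 (remaining 15 MB)
15 MB → memory block 3 (remaining 16 MB)
66 MB → memory block 6 (remaining 62 MB)
90 MB → memory block 7 (remaining 38 MB)
122 MB → memory block 8 (remaining 6 MB)
88 MB → memory block 9 (remaining 40 MB)
121 MB → memory block 10 (remaining 7 MB)
Final memory blocks: [84,29] [100] [97,15] [98] [113] [66] [90] [122] [88] [121].

10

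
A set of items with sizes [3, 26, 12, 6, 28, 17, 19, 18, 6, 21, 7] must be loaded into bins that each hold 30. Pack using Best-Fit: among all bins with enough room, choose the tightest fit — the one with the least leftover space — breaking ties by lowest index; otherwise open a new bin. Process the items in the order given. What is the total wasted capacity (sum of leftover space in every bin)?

47

3 → bin 1 (remaining 27)
26 → bin 1 (remaining 1)
12 → bin 2 (remaining 18)
6 → bin 2 (remaining 12)
28 → bin 3 (remaining 2)
17 → bin 4 (remaining 13)
19 → bin 5 (remaining 11)
18 → bin 6 (remaining 12)
6 → bin 5 (remaining 5)
21 → bin 7 (remaining 9)
7 → bin 7 (remaining 2)
7 bins × 30 = 210; used 163; unused 47.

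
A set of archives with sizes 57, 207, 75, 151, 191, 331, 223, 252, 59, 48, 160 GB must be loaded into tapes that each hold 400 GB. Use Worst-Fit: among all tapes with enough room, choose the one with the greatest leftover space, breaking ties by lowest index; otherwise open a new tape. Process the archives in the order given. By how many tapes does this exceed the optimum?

Worst-Fit: [57,207,75] [151,191] [331] [223,59] [252,48] [160] → 6 tapes.
Total size 1754 GB; any packing needs at least ⌈1754/400⌉ = 5 tapes.
An optimal packing achieves that bound: [331,59] [252,75,57] [223,160] [207,191] [151,48] → 5 tapes.
Excess: 6 − 5 = 1.

1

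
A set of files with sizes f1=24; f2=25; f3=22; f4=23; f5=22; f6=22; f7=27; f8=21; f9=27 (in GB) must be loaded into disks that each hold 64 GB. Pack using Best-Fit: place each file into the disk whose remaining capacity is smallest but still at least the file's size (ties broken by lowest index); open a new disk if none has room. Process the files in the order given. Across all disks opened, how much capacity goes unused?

107

Put f1 (24 GB) in disk 1; 40 GB remain.
Put f2 (25 GB) in disk 1; 15 GB remain.
Put f3 (22 GB) in disk 2; 42 GB remain.
Put f4 (23 GB) in disk 2; 19 GB remain.
Put f5 (22 GB) in disk 3; 42 GB remain.
Put f6 (22 GB) in disk 3; 20 GB remain.
Put f7 (27 GB) in disk 4; 37 GB remain.
Put f8 (21 GB) in disk 4; 16 GB remain.
Put f9 (27 GB) in disk 5; 37 GB remain.
5 disks × 64 GB = 320 GB; used 213 GB; unused 107 GB.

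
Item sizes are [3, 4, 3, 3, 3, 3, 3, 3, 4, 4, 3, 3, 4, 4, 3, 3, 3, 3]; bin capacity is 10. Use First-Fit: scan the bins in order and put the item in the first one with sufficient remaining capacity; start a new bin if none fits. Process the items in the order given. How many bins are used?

7

3 → bin 1 (remaining 7)
4 → bin 1 (remaining 3)
3 → bin 1 (remaining 0)
3 → bin 2 (remaining 7)
3 → bin 2 (remaining 4)
3 → bin 2 (remaining 1)
3 → bin 3 (remaining 7)
3 → bin 3 (remaining 4)
4 → bin 3 (remaining 0)
4 → bin 4 (remaining 6)
3 → bin 4 (remaining 3)
3 → bin 4 (remaining 0)
4 → bin 5 (remaining 6)
4 → bin 5 (remaining 2)
3 → bin 6 (remaining 7)
3 → bin 6 (remaining 4)
3 → bin 6 (remaining 1)
3 → bin 7 (remaining 7)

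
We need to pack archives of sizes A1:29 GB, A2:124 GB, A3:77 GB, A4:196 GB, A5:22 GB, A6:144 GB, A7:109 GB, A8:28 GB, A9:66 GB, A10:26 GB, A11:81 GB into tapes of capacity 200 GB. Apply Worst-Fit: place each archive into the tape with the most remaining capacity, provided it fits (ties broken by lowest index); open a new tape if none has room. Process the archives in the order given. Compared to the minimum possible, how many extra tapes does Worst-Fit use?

1

Worst-Fit: [29,124] [77,22,28,26] [196] [144] [109,66] [81] → 6 tapes.
Total size 902 GB; any packing needs at least ⌈902/200⌉ = 5 tapes.
An optimal packing achieves that bound: [196] [144,29,26] [124,66] [109,81] [77,28,22] → 5 tapes.
Excess: 6 − 5 = 1.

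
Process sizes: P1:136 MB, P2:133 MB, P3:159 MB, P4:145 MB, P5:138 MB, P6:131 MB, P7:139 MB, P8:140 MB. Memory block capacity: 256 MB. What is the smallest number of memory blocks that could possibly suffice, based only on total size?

5 memory blocks

Total size = 136 + 133 + 159 + 145 + 138 + 131 + 139 + 140 = 1121 MB.
⌈1121 / 256⌉ = 5.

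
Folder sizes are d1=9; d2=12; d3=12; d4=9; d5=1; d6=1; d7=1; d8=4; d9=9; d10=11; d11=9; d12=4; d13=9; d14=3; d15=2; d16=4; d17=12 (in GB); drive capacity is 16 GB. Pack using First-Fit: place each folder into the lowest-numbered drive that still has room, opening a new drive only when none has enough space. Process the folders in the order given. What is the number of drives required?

9

d1 (9 GB) → drive 1 (remaining 7 GB)
d2 (12 GB) → drive 2 (remaining 4 GB)
d3 (12 GB) → drive 3 (remaining 4 GB)
d4 (9 GB) → drive 4 (remaining 7 GB)
d5 (1 GB) → drive 1 (remaining 6 GB)
d6 (1 GB) → drive 1 (remaining 5 GB)
d7 (1 GB) → drive 1 (remaining 4 GB)
d8 (4 GB) → drive 1 (remaining 0 GB)
d9 (9 GB) → drive 5 (remaining 7 GB)
d10 (11 GB) → drive 6 (remaining 5 GB)
d11 (9 GB) → drive 7 (remaining 7 GB)
d12 (4 GB) → drive 2 (remaining 0 GB)
d13 (9 GB) → drive 8 (remaining 7 GB)
d14 (3 GB) → drive 3 (remaining 1 GB)
d15 (2 GB) → drive 4 (remaining 5 GB)
d16 (4 GB) → drive 4 (remaining 1 GB)
d17 (12 GB) → drive 9 (remaining 4 GB)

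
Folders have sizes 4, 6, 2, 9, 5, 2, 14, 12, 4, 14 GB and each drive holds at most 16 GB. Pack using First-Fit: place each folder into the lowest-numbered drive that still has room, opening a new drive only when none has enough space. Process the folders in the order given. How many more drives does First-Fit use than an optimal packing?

0

First-Fit: [4,6,2,2] [9,5] [14] [12,4] [14] → 5 drives.
Total size 72 GB; any packing needs at least ⌈72/16⌉ = 5 drives.
So 5 is already optimal.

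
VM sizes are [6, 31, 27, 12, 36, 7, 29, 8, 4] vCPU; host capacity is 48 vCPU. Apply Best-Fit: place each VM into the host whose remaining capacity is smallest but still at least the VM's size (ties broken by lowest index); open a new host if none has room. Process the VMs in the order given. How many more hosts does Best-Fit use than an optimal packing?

0

Best-Fit: [6,31,8] [27,12,7] [36,4] [29] → 4 hosts.
Total size 160 vCPU; any packing needs at least ⌈160/48⌉ = 4 hosts.
So 4 is already optimal.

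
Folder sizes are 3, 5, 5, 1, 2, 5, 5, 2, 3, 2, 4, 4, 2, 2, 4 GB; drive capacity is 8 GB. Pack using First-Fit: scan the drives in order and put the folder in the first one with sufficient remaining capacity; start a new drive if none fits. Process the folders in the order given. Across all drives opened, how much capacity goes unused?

drive 1: place 3 GB, 5 GB left
drive 1: place 5 GB, 0 GB left
drive 2: place 5 GB, 3 GB left
drive 2: place 1 GB, 2 GB left
drive 2: place 2 GB, 0 GB left
drive 3: place 5 GB, 3 GB left
drive 4: place 5 GB, 3 GB left
drive 3: place 2 GB, 1 GB left
drive 4: place 3 GB, 0 GB left
drive 5: place 2 GB, 6 GB left
drive 5: place 4 GB, 2 GB left
drive 6: place 4 GB, 4 GB left
drive 5: place 2 GB, 0 GB left
drive 6: place 2 GB, 2 GB left
drive 7: place 4 GB, 4 GB left
7 drives × 8 GB = 56 GB; used 49 GB; unused 7 GB.

7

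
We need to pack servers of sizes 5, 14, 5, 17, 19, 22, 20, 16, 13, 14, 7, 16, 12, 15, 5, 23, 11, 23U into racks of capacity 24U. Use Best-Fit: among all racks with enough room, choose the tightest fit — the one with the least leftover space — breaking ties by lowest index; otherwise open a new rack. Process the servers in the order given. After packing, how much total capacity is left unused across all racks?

55

rack 1: place 5U, 19U left
rack 1: place 14U, 5U left
rack 1: place 5U, 0U left
rack 2: place 17U, 7U left
rack 3: place 19U, 5U left
rack 4: place 22U, 2U left
rack 5: place 20U, 4U left
rack 6: place 16U, 8U left
rack 7: place 13U, 11U left
rack 8: place 14U, 10U left
rack 2: place 7U, 0U left
rack 9: place 16U, 8U left
rack 10: place 12U, 12U left
rack 11: place 15U, 9U left
rack 3: place 5U, 0U left
rack 12: place 23U, 1U left
rack 7: place 11U, 0U left
rack 13: place 23U, 1U left
13 racks × 24U = 312U; used 257U; unused 55U.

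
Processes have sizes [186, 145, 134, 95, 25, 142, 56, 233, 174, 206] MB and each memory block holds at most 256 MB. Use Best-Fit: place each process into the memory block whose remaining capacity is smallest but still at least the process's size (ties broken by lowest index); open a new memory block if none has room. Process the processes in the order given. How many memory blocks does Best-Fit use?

186 MB → memory block 1 (remaining 70 MB)
145 MB → memory block 2 (remaining 111 MB)
134 MB → memory block 3 (remaining 122 MB)
95 MB → memory block 2 (remaining 16 MB)
25 MB → memory block 1 (remaining 45 MB)
142 MB → memory block 4 (remaining 114 MB)
56 MB → memory block 4 (remaining 58 MB)
233 MB → memory block 5 (remaining 23 MB)
174 MB → memory block 6 (remaining 82 MB)
206 MB → memory block 7 (remaining 50 MB)

7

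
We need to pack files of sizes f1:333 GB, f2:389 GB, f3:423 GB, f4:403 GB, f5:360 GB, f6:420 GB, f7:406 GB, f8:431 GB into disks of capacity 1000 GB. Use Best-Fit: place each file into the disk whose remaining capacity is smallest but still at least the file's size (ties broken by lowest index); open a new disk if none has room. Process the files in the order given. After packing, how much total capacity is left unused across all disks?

835

f1 (333 GB) → disk 1 (remaining 667 GB)
f2 (389 GB) → disk 1 (remaining 278 GB)
f3 (423 GB) → disk 2 (remaining 577 GB)
f4 (403 GB) → disk 2 (remaining 174 GB)
f5 (360 GB) → disk 3 (remaining 640 GB)
f6 (420 GB) → disk 3 (remaining 220 GB)
f7 (406 GB) → disk 4 (remaining 594 GB)
f8 (431 GB) → disk 4 (remaining 163 GB)
4 disks × 1000 GB = 4000 GB; used 3165 GB; unused 835 GB.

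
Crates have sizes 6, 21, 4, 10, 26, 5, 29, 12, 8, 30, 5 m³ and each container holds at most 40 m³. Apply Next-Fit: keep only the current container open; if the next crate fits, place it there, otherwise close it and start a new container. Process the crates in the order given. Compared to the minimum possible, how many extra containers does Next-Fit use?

1

Next-Fit: [6,21,4] [10,26] [5,29] [12,8] [30,5] → 5 containers.
Total size 156 m³; any packing needs at least ⌈156/40⌉ = 4 containers.
An optimal packing achieves that bound: [30,10] [29,6,5] [26,12] [21,8,5,4] → 4 containers.
Excess: 5 − 4 = 1.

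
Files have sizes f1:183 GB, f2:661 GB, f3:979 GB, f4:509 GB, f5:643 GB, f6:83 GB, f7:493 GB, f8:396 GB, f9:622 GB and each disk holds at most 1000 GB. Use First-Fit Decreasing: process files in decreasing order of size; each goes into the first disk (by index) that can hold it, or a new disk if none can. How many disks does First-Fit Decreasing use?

6 disks

Sorted descending: 979, 661, 643, 622, 509, 493, 396, 183, 83.
Put 979 GB in disk 1; 21 GB remain.
Put 661 GB in disk 2; 339 GB remain.
Put 643 GB in disk 3; 357 GB remain.
Put 622 GB in disk 4; 378 GB remain.
Put 509 GB in disk 5; 491 GB remain.
Put 493 GB in disk 6; 507 GB remain.
Put 396 GB in disk 5; 95 GB remain.
Put 183 GB in disk 2; 156 GB remain.
Put 83 GB in disk 2; 73 GB remain.
Final disks: [979] [661,183,83] [643] [622] [509,396] [493].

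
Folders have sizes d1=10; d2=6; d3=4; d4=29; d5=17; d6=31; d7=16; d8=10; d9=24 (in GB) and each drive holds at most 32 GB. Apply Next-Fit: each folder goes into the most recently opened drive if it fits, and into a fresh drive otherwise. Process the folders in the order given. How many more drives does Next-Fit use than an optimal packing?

Next-Fit: [10,6,4] [29] [17] [31] [16,10] [24] → 6 drives.
Total size 147 GB; any packing needs at least ⌈147/32⌉ = 5 drives.
An optimal packing achieves that bound: [31] [29] [24,6] [17,10,4] [16,10] → 5 drives.
Excess: 6 − 5 = 1.

1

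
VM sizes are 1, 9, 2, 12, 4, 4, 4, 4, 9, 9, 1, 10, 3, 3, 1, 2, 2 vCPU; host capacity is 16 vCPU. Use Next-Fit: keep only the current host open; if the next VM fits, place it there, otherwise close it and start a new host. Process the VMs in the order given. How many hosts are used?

7

host 1: place 1 vCPU, 15 vCPU left
host 1: place 9 vCPU, 6 vCPU left
host 1: place 2 vCPU, 4 vCPU left
host 2: place 12 vCPU, 4 vCPU left
host 2: place 4 vCPU, 0 vCPU left
host 3: place 4 vCPU, 12 vCPU left
host 3: place 4 vCPU, 8 vCPU left
host 3: place 4 vCPU, 4 vCPU left
host 4: place 9 vCPU, 7 vCPU left
host 5: place 9 vCPU, 7 vCPU left
host 5: place 1 vCPU, 6 vCPU left
host 6: place 10 vCPU, 6 vCPU left
host 6: place 3 vCPU, 3 vCPU left
host 6: place 3 vCPU, 0 vCPU left
host 7: place 1 vCPU, 15 vCPU left
host 7: place 2 vCPU, 13 vCPU left
host 7: place 2 vCPU, 11 vCPU left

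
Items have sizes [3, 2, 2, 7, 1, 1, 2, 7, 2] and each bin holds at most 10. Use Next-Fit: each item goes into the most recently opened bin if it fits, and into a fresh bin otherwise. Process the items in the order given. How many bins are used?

4

3 → bin 1 (remaining 7)
2 → bin 1 (remaining 5)
2 → bin 1 (remaining 3)
7 → bin 2 (remaining 3)
1 → bin 2 (remaining 2)
1 → bin 2 (remaining 1)
2 → bin 3 (remaining 8)
7 → bin 3 (remaining 1)
2 → bin 4 (remaining 8)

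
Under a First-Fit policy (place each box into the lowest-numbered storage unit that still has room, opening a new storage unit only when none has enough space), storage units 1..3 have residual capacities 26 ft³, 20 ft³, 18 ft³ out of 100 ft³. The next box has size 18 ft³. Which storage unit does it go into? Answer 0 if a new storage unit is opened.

1

Storage units with room: storage unit 1 (26 ft³), storage unit 2 (20 ft³), storage unit 3 (18 ft³).
The first with room is storage unit 1.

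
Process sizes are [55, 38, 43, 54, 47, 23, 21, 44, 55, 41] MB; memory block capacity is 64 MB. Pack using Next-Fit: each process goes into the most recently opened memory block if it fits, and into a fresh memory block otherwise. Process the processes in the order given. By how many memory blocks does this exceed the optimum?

Next-Fit: [55] [38] [43] [54] [47] [23,21] [44] [55] [41] → 9 memory blocks.
8 processes exceed 32 MB (half the capacity), and no two of those can share a memory block, so at least 8 memory blocks are needed.
An optimal packing achieves that bound: [55] [55] [54] [47] [44] [43,21] [41,23] [38] → 8 memory blocks.
Excess: 9 − 8 = 1.

1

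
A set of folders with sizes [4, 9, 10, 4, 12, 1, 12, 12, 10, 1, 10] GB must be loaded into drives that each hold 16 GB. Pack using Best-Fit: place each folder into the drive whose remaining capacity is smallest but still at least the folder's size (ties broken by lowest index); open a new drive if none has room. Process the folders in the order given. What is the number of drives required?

7

4 GB → drive 1 (remaining 12 GB)
9 GB → drive 1 (remaining 3 GB)
10 GB → drive 2 (remaining 6 GB)
4 GB → drive 2 (remaining 2 GB)
12 GB → drive 3 (remaining 4 GB)
1 GB → drive 2 (remaining 1 GB)
12 GB → drive 4 (remaining 4 GB)
12 GB → drive 5 (remaining 4 GB)
10 GB → drive 6 (remaining 6 GB)
1 GB → drive 2 (remaining 0 GB)
10 GB → drive 7 (remaining 6 GB)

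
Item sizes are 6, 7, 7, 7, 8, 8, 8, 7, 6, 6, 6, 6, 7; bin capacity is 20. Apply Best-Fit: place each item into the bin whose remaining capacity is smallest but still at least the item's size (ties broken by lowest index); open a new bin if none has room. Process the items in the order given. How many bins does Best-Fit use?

5

6 → bin 1 (remaining 14)
7 → bin 1 (remaining 7)
7 → bin 1 (remaining 0)
7 → bin 2 (remaining 13)
8 → bin 2 (remaining 5)
8 → bin 3 (remaining 12)
8 → bin 3 (remaining 4)
7 → bin 4 (remaining 13)
6 → bin 4 (remaining 7)
6 → bin 4 (remaining 1)
6 → bin 5 (remaining 14)
6 → bin 5 (remaining 8)
7 → bin 5 (remaining 1)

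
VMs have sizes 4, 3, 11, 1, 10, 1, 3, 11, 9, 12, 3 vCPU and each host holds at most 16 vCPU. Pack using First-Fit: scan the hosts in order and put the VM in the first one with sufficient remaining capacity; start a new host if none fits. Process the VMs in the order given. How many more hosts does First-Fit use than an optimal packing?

1

First-Fit: [4,3,1,1,3,3] [11] [10] [11] [9] [12] → 6 hosts.
Total size 68 vCPU; any packing needs at least ⌈68/16⌉ = 5 hosts.
An optimal packing achieves that bound: [12,4] [11,3,1,1] [11,3] [10,3] [9] → 5 hosts.
Excess: 6 − 5 = 1.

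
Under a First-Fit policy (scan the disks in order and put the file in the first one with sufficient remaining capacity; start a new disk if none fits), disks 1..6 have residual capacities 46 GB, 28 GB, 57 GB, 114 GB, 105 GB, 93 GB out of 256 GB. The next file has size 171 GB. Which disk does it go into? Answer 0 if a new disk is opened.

No disk has ≥ 171 GB free, so a new disk is opened.

0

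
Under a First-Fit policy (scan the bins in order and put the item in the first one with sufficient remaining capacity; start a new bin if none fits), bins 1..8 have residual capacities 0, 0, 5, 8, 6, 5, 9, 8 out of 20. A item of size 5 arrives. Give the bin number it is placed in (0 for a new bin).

3

Bins with room: bin 3 (5), bin 4 (8), bin 5 (6), bin 6 (5), bin 7 (9), bin 8 (8).
The first with room is bin 3.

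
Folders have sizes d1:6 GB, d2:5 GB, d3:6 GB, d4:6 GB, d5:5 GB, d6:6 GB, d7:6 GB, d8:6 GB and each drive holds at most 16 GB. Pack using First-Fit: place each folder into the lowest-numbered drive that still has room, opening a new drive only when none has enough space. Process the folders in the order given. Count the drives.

d1 (6 GB) → drive 1 (remaining 10 GB)
d2 (5 GB) → drive 1 (remaining 5 GB)
d3 (6 GB) → drive 2 (remaining 10 GB)
d4 (6 GB) → drive 2 (remaining 4 GB)
d5 (5 GB) → drive 1 (remaining 0 GB)
d6 (6 GB) → drive 3 (remaining 10 GB)
d7 (6 GB) → drive 3 (remaining 4 GB)
d8 (6 GB) → drive 4 (remaining 10 GB)
Final drives: [6,5,5] [6,6] [6,6] [6].

4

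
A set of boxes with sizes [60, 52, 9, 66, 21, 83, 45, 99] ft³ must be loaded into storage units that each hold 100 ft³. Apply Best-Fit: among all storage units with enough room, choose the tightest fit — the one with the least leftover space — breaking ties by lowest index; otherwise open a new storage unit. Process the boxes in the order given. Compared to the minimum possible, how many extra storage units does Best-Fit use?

0

Best-Fit: [60,9,21] [52,45] [66] [83] [99] → 5 storage units.
Total size 435 ft³; any packing needs at least ⌈435/100⌉ = 5 storage units.
So 5 is already optimal.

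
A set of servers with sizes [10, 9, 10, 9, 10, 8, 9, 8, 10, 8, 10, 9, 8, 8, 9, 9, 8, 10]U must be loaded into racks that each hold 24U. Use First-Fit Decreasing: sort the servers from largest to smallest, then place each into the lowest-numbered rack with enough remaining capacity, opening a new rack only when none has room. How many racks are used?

Sorted descending: 10, 10, 10, 10, 10, 10, 9, 9, 9, 9, 9, 9, 8, 8, 8, 8, 8, 8.
10U → rack 1 (remaining 14U)
10U → rack 1 (remaining 4U)
10U → rack 2 (remaining 14U)
10U → rack 2 (remaining 4U)
10U → rack 3 (remaining 14U)
10U → rack 3 (remaining 4U)
9U → rack 4 (remaining 15U)
9U → rack 4 (remaining 6U)
9U → rack 5 (remaining 15U)
9U → rack 5 (remaining 6U)
9U → rack 6 (remaining 15U)
9U → rack 6 (remaining 6U)
8U → rack 7 (remaining 16U)
8U → rack 7 (remaining 8U)
8U → rack 7 (remaining 0U)
8U → rack 8 (remaining 16U)
8U → rack 8 (remaining 8U)
8U → rack 8 (remaining 0U)

8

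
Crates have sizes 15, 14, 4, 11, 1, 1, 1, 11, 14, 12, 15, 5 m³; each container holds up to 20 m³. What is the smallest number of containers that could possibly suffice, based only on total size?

Total size = 15 + 14 + 4 + 11 + 1 + 1 + 1 + 11 + 14 + 12 + 15 + 5 = 104 m³.
⌈104 / 20⌉ = 6.

6 containers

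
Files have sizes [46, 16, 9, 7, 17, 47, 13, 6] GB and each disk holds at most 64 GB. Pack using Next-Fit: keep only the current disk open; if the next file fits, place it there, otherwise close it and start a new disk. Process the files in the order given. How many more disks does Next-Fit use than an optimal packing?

1

Next-Fit: [46,16] [9,7,17] [47,13] [6] → 4 disks.
Total size 161 GB; any packing needs at least ⌈161/64⌉ = 3 disks.
An optimal packing achieves that bound: [47,17] [46,16] [13,9,7,6] → 3 disks.
Excess: 4 − 3 = 1.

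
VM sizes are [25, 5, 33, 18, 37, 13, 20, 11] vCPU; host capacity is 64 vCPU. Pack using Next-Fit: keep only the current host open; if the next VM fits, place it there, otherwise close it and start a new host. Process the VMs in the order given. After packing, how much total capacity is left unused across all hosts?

30

Put 25 vCPU in host 1; 39 vCPU remain.
Put 5 vCPU in host 1; 34 vCPU remain.
Put 33 vCPU in host 1; 1 vCPU remain.
Put 18 vCPU in host 2; 46 vCPU remain.
Put 37 vCPU in host 2; 9 vCPU remain.
Put 13 vCPU in host 3; 51 vCPU remain.
Put 20 vCPU in host 3; 31 vCPU remain.
Put 11 vCPU in host 3; 20 vCPU remain.
3 hosts × 64 vCPU = 192 vCPU; used 162 vCPU; unused 30 vCPU.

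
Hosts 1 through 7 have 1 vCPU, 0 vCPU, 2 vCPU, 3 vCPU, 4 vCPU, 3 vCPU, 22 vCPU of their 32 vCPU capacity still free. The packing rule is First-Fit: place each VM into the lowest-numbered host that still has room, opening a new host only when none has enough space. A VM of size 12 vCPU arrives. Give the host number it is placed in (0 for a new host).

Hosts with room: host 7 (22 vCPU).
The first with room is host 7.

7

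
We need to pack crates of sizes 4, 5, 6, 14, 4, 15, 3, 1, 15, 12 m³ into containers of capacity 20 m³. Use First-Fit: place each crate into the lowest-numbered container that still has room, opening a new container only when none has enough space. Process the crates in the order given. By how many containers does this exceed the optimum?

First-Fit: [4,5,6,4,1] [14,3] [15] [15] [12] → 5 containers.
Total size 79 m³; any packing needs at least ⌈79/20⌉ = 4 containers.
An optimal packing achieves that bound: [15,5] [15,4,1] [14,6] [12,4,3] → 4 containers.
Excess: 5 − 4 = 1.

1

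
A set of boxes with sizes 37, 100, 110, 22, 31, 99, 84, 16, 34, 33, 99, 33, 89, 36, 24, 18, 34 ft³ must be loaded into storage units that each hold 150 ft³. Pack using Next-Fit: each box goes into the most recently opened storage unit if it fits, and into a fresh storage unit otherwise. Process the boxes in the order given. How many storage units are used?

7 storage units

storage unit 1: place 37 ft³, 113 ft³ left
storage unit 1: place 100 ft³, 13 ft³ left
storage unit 2: place 110 ft³, 40 ft³ left
storage unit 2: place 22 ft³, 18 ft³ left
storage unit 3: place 31 ft³, 119 ft³ left
storage unit 3: place 99 ft³, 20 ft³ left
storage unit 4: place 84 ft³, 66 ft³ left
storage unit 4: place 16 ft³, 50 ft³ left
storage unit 4: place 34 ft³, 16 ft³ left
storage unit 5: place 33 ft³, 117 ft³ left
storage unit 5: place 99 ft³, 18 ft³ left
storage unit 6: place 33 ft³, 117 ft³ left
storage unit 6: place 89 ft³, 28 ft³ left
storage unit 7: place 36 ft³, 114 ft³ left
storage unit 7: place 24 ft³, 90 ft³ left
storage unit 7: place 18 ft³, 72 ft³ left
storage unit 7: place 34 ft³, 38 ft³ left
Final storage units: [37,100] [110,22] [31,99] [84,16,34] [33,99] [33,89] [36,24,18,34].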